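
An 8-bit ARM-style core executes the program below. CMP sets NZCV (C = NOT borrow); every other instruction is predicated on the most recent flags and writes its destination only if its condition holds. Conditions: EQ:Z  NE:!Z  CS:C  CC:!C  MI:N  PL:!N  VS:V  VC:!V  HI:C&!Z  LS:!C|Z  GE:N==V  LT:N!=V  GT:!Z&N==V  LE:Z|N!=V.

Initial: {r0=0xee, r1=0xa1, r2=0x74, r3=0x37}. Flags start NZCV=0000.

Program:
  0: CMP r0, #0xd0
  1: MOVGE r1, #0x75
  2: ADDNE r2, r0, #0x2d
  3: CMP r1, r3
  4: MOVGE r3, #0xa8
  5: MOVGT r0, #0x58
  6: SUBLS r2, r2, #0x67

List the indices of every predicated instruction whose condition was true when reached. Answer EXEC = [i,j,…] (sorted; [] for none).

EXEC = [1,2,4,5]

[0] flags=0010 → (cmp)
[1] flags=0010 GE?T → r1=0x75
[2] flags=0010 NE?T → r2=0x1b
[3] flags=0010 → (cmp)
[4] flags=0010 GE?T → r3=0xa8
[5] flags=0010 GT?T → r0=0x58
[6] flags=0010 LS?F → skip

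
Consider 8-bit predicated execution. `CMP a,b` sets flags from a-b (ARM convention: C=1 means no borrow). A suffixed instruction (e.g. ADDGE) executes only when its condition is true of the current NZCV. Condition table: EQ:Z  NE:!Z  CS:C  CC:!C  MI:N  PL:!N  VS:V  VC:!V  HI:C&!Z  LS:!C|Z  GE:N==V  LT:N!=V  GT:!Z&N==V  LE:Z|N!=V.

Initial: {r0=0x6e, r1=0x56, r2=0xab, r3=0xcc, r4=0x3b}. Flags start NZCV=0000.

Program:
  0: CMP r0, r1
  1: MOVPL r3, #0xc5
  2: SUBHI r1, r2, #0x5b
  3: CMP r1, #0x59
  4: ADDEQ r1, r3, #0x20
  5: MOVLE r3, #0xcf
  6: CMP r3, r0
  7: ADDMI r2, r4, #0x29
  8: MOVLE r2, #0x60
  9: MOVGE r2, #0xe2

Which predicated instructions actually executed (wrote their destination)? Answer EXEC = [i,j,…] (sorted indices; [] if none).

0: ✓ CMP  NZCV=0010
1: ✓ MOVPL  r3←0xc5
2: ✓ SUBHI  r1←0x50
3: ✓ CMP  NZCV=1000
4: · ADDEQ
5: ✓ MOVLE  r3←0xcf
6: ✓ CMP  NZCV=0011
7: · ADDMI
8: ✓ MOVLE  r2←0x60
9: · MOVGE

EXEC = [1,2,5,8]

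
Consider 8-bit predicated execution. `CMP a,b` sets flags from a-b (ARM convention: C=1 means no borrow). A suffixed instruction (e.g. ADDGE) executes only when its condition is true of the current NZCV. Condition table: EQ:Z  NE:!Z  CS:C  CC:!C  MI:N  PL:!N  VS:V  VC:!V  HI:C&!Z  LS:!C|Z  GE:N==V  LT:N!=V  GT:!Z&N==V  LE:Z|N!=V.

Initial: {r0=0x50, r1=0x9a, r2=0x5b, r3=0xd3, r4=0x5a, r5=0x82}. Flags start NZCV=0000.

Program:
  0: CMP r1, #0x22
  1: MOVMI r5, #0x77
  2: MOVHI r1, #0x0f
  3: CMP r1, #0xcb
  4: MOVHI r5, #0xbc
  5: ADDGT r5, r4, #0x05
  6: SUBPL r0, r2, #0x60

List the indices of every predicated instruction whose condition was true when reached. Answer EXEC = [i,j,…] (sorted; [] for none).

0: ✓ CMP  NZCV=0011
1: · MOVMI
2: ✓ MOVHI  r1←0x0f
3: ✓ CMP  NZCV=0000
4: · MOVHI
5: ✓ ADDGT  r5←0x5f
6: ✓ SUBPL  r0←0xfb

EXEC = [2,5,6]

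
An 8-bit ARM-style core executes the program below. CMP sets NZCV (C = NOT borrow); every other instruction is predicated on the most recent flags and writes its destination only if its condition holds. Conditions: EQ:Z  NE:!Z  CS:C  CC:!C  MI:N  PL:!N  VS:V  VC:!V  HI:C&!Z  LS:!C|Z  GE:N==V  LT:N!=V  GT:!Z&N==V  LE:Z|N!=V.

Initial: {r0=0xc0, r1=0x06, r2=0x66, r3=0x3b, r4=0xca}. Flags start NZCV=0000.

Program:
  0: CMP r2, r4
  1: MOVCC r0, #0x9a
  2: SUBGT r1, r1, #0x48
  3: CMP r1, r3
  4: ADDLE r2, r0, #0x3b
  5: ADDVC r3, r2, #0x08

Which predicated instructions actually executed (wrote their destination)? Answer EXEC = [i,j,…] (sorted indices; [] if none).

0: ✓ CMP  NZCV=1001
1: ✓ MOVCC  r0←0x9a
2: ✓ SUBGT  r1←0xbe
3: ✓ CMP  NZCV=1010
4: ✓ ADDLE  r2←0xd5
5: ✓ ADDVC  r3←0xdd

EXEC = [1,2,4,5]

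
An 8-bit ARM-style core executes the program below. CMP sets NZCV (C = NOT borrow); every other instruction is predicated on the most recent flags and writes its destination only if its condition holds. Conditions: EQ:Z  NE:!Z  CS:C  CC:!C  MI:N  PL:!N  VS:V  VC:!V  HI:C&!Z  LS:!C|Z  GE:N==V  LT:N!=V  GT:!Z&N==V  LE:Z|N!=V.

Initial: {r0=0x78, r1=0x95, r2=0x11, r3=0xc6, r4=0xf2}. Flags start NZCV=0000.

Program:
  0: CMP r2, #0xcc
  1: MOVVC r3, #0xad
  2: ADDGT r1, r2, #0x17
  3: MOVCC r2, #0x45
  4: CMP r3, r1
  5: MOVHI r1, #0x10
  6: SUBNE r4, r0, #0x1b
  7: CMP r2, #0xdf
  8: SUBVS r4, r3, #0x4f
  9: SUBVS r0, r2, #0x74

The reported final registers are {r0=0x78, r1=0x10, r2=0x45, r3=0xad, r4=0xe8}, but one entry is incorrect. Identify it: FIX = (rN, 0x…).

[0] flags=0000 → (cmp)
[1] flags=0000 VC?T → r3=0xad
[2] flags=0000 GT?T → r1=0x28
[3] flags=0000 CC?T → r2=0x45
[4] flags=1010 → (cmp)
[5] flags=1010 HI?T → r1=0x10
[6] flags=1010 NE?T → r4=0x5d
[7] flags=0000 → (cmp)
[8] flags=0000 VS?F → skip
[9] flags=0000 VS?F → skip

FIX = (r4, 0x5d)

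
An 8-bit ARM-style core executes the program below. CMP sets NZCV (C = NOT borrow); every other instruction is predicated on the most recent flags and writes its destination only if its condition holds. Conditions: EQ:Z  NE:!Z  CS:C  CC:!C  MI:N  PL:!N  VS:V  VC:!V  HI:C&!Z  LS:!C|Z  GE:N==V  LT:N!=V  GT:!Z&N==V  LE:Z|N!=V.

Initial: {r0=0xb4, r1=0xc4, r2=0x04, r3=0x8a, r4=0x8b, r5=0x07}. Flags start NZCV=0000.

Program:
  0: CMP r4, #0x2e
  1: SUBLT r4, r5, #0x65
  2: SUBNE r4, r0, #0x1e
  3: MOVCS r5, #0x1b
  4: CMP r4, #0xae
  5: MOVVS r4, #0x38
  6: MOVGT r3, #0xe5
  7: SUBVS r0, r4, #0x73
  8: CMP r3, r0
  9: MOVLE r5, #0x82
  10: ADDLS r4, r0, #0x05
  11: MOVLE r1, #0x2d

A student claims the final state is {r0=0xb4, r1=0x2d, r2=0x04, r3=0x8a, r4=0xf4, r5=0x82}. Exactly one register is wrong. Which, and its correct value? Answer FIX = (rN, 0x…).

[0] flags=0011 → (cmp)
[1] flags=0011 LT?T → r4=0xa2
[2] flags=0011 NE?T → r4=0x96
[3] flags=0011 CS?T → r5=0x1b
[4] flags=1000 → (cmp)
[5] flags=1000 VS?F → skip
[6] flags=1000 GT?F → skip
[7] flags=1000 VS?F → skip
[8] flags=1000 → (cmp)
[9] flags=1000 LE?T → r5=0x82
[10] flags=1000 LS?T → r4=0xb9
[11] flags=1000 LE?T → r1=0x2d

FIX = (r4, 0xb9)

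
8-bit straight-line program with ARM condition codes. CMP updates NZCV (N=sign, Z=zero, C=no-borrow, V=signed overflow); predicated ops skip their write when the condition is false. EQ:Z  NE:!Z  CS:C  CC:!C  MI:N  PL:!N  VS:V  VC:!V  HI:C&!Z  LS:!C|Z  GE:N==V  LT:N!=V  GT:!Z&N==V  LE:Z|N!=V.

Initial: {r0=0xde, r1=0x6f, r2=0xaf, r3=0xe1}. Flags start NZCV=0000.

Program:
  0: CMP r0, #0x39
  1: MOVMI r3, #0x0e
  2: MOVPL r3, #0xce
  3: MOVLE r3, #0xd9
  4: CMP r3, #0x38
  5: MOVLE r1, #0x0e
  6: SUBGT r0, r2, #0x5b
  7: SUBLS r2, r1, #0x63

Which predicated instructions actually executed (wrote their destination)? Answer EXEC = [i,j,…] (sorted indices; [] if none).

EXEC = [1,3,5]

[0] flags=1010 → (cmp)
[1] flags=1010 MI?T → r3=0x0e
[2] flags=1010 PL?F → skip
[3] flags=1010 LE?T → r3=0xd9
[4] flags=1010 → (cmp)
[5] flags=1010 LE?T → r1=0x0e
[6] flags=1010 GT?F → skip
[7] flags=1010 LS?F → skip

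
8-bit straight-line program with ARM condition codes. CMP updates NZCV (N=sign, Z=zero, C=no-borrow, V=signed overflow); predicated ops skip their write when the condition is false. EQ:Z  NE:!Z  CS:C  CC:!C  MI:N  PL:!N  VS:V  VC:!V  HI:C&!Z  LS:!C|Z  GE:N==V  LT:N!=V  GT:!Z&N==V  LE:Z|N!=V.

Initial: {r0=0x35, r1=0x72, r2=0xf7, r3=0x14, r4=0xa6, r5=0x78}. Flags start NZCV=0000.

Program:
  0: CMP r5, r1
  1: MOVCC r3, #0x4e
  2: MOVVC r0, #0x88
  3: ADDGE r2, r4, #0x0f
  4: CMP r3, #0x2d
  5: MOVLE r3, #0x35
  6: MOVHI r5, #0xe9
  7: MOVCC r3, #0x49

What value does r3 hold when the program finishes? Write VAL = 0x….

[0] flags=0010 → (cmp)
[1] flags=0010 CC?F → skip
[2] flags=0010 VC?T → r0=0x88
[3] flags=0010 GE?T → r2=0xb5
[4] flags=1000 → (cmp)
[5] flags=1000 LE?T → r3=0x35
[6] flags=1000 HI?F → skip
[7] flags=1000 CC?T → r3=0x49

VAL = 0x49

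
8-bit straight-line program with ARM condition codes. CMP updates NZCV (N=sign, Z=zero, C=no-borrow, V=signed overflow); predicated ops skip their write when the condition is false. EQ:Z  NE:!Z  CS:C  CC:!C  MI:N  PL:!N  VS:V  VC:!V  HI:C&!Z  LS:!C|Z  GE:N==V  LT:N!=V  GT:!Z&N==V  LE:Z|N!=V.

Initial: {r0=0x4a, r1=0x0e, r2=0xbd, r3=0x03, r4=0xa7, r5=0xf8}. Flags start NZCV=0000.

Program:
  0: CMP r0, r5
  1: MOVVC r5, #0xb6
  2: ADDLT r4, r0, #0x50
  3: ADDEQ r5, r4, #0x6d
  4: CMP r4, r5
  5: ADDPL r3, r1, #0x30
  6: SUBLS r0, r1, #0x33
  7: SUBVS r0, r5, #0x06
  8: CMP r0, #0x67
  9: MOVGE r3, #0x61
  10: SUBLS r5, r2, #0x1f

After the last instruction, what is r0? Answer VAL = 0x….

0: ✓ CMP  NZCV=0000
1: ✓ MOVVC  r5←0xb6
2: · ADDLT
3: · ADDEQ
4: ✓ CMP  NZCV=1000
5: · ADDPL
6: ✓ SUBLS  r0←0xdb
7: · SUBVS
8: ✓ CMP  NZCV=0011
9: · MOVGE
10: · SUBLS

VAL = 0xdb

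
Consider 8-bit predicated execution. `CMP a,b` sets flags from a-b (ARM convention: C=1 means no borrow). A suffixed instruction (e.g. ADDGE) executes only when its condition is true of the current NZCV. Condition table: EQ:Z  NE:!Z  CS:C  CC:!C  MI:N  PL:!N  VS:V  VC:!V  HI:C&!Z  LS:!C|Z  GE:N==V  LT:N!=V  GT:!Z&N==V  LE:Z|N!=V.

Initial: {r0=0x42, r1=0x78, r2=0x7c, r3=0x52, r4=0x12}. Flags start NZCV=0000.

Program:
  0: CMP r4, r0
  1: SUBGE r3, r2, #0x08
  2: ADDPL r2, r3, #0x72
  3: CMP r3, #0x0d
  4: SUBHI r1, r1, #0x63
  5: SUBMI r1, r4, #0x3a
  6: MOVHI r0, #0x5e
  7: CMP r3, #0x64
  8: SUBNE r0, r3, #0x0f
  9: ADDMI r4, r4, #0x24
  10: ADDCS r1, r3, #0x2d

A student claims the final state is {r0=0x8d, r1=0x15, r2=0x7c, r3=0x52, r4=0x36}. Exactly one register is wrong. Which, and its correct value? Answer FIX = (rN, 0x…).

[0] flags=1000 → (cmp)
[1] flags=1000 GE?F → skip
[2] flags=1000 PL?F → skip
[3] flags=0010 → (cmp)
[4] flags=0010 HI?T → r1=0x15
[5] flags=0010 MI?F → skip
[6] flags=0010 HI?T → r0=0x5e
[7] flags=1000 → (cmp)
[8] flags=1000 NE?T → r0=0x43
[9] flags=1000 MI?T → r4=0x36
[10] flags=1000 CS?F → skip

FIX = (r0, 0x43)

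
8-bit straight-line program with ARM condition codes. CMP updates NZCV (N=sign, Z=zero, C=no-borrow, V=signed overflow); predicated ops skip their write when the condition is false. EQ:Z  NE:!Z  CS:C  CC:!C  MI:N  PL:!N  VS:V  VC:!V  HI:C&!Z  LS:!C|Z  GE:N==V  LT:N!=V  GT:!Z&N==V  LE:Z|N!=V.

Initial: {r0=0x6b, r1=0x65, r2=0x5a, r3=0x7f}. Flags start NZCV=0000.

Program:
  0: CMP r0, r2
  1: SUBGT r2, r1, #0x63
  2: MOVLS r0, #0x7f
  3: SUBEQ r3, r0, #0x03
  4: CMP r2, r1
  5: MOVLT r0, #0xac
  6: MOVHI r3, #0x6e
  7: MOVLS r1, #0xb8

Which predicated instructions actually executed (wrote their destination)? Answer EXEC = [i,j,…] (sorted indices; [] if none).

0: ✓ CMP  NZCV=0010
1: ✓ SUBGT  r2←0x02
2: · MOVLS
3: · SUBEQ
4: ✓ CMP  NZCV=1000
5: ✓ MOVLT  r0←0xac
6: · MOVHI
7: ✓ MOVLS  r1←0xb8

EXEC = [1,5,7]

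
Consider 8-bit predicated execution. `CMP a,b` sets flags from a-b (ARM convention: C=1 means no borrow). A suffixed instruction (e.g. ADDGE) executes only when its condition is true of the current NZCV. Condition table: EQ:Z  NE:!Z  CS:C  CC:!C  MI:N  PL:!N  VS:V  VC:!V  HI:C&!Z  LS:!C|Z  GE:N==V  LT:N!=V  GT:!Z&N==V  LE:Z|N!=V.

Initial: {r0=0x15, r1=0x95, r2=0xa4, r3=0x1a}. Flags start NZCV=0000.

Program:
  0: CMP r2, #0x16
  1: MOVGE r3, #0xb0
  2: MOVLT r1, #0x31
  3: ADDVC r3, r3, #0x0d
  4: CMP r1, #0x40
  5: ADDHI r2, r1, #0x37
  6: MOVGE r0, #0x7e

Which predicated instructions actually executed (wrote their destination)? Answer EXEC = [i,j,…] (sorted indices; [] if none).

EXEC = [2,3]

[0] flags=1010 → (cmp)
[1] flags=1010 GE?F → skip
[2] flags=1010 LT?T → r1=0x31
[3] flags=1010 VC?T → r3=0x27
[4] flags=1000 → (cmp)
[5] flags=1000 HI?F → skip
[6] flags=1000 GE?F → skip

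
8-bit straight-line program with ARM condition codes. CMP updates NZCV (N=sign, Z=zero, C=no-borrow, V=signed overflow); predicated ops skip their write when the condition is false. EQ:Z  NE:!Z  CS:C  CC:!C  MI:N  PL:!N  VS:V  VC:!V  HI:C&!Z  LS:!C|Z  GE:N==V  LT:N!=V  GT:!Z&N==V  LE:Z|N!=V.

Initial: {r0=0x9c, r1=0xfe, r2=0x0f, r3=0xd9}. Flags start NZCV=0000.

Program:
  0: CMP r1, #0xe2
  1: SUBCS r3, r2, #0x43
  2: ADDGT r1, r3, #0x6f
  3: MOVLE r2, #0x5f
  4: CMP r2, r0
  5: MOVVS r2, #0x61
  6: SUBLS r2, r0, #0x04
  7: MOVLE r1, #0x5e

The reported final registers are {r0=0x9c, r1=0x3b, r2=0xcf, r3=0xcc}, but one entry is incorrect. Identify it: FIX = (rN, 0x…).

FIX = (r2, 0x98)

0: ✓ CMP  NZCV=0010
1: ✓ SUBCS  r3←0xcc
2: ✓ ADDGT  r1←0x3b
3: · MOVLE
4: ✓ CMP  NZCV=0000
5: · MOVVS
6: ✓ SUBLS  r2←0x98
7: · MOVLE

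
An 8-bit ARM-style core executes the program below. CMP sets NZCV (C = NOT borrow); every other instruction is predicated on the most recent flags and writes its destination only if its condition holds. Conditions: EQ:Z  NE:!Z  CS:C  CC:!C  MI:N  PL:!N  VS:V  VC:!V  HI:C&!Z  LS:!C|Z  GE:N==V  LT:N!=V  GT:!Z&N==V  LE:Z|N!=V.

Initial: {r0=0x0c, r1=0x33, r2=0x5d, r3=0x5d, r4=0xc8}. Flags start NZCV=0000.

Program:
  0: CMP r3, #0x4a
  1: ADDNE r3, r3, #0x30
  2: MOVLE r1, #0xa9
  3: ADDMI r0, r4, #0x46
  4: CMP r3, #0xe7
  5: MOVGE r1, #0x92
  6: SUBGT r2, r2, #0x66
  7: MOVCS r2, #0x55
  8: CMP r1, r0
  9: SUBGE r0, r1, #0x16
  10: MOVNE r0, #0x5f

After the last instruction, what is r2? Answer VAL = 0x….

[0] flags=0010 → (cmp)
[1] flags=0010 NE?T → r3=0x8d
[2] flags=0010 LE?F → skip
[3] flags=0010 MI?F → skip
[4] flags=1000 → (cmp)
[5] flags=1000 GE?F → skip
[6] flags=1000 GT?F → skip
[7] flags=1000 CS?F → skip
[8] flags=0010 → (cmp)
[9] flags=0010 GE?T → r0=0x1d
[10] flags=0010 NE?T → r0=0x5f

VAL = 0x5d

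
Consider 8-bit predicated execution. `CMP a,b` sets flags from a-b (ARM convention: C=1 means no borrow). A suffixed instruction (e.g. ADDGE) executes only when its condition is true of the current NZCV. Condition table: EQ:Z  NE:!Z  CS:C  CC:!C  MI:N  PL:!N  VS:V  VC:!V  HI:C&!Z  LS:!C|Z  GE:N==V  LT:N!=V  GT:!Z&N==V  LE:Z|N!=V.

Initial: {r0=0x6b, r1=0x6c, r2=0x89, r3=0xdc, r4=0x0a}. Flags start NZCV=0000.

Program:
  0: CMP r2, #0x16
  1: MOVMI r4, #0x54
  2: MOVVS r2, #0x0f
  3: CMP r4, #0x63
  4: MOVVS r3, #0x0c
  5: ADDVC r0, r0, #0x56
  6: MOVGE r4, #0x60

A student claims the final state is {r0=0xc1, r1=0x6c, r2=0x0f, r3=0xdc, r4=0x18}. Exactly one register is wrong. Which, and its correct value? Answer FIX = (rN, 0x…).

0: ✓ CMP  NZCV=0011
1: · MOVMI
2: ✓ MOVVS  r2←0x0f
3: ✓ CMP  NZCV=1000
4: · MOVVS
5: ✓ ADDVC  r0←0xc1
6: · MOVGE

FIX = (r4, 0x0a)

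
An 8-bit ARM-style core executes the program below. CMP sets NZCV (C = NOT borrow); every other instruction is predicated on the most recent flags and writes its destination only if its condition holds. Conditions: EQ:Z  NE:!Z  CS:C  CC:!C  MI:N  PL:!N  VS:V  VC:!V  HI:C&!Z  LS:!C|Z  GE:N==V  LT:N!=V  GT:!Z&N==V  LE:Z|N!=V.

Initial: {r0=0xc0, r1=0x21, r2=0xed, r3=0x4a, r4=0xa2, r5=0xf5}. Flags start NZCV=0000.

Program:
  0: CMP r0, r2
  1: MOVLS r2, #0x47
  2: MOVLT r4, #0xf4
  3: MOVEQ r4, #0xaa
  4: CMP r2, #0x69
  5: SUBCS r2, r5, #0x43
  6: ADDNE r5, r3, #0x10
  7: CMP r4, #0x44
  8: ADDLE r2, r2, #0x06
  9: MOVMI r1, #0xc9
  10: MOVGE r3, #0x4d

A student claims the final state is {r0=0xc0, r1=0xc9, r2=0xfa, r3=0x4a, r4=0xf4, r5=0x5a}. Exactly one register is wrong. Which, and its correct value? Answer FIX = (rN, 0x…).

FIX = (r2, 0x4d)

[0] flags=1000 → (cmp)
[1] flags=1000 LS?T → r2=0x47
[2] flags=1000 LT?T → r4=0xf4
[3] flags=1000 EQ?F → skip
[4] flags=1000 → (cmp)
[5] flags=1000 CS?F → skip
[6] flags=1000 NE?T → r5=0x5a
[7] flags=1010 → (cmp)
[8] flags=1010 LE?T → r2=0x4d
[9] flags=1010 MI?T → r1=0xc9
[10] flags=1010 GE?F → skip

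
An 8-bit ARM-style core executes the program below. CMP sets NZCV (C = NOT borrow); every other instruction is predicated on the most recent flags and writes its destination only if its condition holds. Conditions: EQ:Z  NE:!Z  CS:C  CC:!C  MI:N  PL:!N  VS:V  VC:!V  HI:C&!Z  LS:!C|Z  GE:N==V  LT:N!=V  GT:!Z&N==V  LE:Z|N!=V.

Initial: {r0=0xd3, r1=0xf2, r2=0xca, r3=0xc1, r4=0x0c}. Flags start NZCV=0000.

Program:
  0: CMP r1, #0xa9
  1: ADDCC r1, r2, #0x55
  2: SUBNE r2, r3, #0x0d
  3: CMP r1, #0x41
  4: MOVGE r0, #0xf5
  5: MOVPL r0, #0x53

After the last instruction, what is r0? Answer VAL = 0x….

VAL = 0xd3

0: ✓ CMP  NZCV=0010
1: · ADDCC
2: ✓ SUBNE  r2←0xb4
3: ✓ CMP  NZCV=1010
4: · MOVGE
5: · MOVPL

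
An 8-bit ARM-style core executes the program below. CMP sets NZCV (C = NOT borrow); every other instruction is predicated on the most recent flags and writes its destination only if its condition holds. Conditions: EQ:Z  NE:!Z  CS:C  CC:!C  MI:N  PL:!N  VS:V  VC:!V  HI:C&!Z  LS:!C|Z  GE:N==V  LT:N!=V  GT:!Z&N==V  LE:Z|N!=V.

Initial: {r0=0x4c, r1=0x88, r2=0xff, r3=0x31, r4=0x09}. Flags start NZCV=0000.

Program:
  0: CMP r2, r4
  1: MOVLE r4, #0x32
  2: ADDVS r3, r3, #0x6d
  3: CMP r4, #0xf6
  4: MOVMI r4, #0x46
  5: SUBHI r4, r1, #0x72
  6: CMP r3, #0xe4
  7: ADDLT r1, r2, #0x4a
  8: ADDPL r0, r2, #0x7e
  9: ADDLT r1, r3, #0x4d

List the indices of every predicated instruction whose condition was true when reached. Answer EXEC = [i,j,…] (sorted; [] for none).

EXEC = [1,8]

[0] flags=1010 → (cmp)
[1] flags=1010 LE?T → r4=0x32
[2] flags=1010 VS?F → skip
[3] flags=0000 → (cmp)
[4] flags=0000 MI?F → skip
[5] flags=0000 HI?F → skip
[6] flags=0000 → (cmp)
[7] flags=0000 LT?F → skip
[8] flags=0000 PL?T → r0=0x7d
[9] flags=0000 LT?F → skip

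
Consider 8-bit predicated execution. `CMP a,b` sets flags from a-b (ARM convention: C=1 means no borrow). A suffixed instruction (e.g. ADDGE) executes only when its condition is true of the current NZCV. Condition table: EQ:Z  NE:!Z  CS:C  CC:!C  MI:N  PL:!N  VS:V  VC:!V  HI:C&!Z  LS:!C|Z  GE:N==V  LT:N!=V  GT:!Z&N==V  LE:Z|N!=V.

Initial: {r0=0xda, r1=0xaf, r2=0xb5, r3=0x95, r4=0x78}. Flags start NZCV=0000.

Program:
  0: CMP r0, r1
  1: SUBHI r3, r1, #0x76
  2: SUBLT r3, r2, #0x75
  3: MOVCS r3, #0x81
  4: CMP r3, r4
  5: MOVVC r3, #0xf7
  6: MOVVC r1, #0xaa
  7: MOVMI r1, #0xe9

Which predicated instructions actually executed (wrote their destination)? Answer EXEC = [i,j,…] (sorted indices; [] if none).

0: ✓ CMP  NZCV=0010
1: ✓ SUBHI  r3←0x39
2: · SUBLT
3: ✓ MOVCS  r3←0x81
4: ✓ CMP  NZCV=0011
5: · MOVVC
6: · MOVVC
7: · MOVMI

EXEC = [1,3]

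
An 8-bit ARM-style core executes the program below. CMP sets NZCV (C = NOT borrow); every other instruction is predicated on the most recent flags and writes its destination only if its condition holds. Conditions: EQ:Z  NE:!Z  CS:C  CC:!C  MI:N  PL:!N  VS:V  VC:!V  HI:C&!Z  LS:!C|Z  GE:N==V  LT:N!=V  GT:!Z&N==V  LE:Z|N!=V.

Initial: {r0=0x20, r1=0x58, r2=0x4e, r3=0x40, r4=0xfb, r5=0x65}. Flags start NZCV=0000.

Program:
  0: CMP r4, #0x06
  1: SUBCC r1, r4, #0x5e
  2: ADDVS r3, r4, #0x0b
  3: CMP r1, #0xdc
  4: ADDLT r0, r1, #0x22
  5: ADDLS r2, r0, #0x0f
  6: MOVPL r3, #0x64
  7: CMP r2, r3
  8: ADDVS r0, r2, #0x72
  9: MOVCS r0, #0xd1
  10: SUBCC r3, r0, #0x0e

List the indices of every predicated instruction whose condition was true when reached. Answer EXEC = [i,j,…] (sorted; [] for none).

0: ✓ CMP  NZCV=1010
1: · SUBCC
2: · ADDVS
3: ✓ CMP  NZCV=0000
4: · ADDLT
5: ✓ ADDLS  r2←0x2f
6: ✓ MOVPL  r3←0x64
7: ✓ CMP  NZCV=1000
8: · ADDVS
9: · MOVCS
10: ✓ SUBCC  r3←0x12

EXEC = [5,6,10]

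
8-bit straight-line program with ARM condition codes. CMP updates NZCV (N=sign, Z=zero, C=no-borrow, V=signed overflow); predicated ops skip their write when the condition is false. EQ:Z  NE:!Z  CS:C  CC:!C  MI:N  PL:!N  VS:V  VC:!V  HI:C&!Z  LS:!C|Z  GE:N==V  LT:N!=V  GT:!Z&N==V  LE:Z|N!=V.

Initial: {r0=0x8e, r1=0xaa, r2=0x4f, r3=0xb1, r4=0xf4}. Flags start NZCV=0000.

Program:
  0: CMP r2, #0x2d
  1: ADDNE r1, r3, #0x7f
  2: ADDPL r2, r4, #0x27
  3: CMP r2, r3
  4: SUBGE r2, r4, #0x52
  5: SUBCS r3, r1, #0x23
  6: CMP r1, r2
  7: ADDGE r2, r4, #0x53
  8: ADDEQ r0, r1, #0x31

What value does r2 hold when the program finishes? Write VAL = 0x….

VAL = 0x47

[0] flags=0010 → (cmp)
[1] flags=0010 NE?T → r1=0x30
[2] flags=0010 PL?T → r2=0x1b
[3] flags=0000 → (cmp)
[4] flags=0000 GE?T → r2=0xa2
[5] flags=0000 CS?F → skip
[6] flags=1001 → (cmp)
[7] flags=1001 GE?T → r2=0x47
[8] flags=1001 EQ?F → skip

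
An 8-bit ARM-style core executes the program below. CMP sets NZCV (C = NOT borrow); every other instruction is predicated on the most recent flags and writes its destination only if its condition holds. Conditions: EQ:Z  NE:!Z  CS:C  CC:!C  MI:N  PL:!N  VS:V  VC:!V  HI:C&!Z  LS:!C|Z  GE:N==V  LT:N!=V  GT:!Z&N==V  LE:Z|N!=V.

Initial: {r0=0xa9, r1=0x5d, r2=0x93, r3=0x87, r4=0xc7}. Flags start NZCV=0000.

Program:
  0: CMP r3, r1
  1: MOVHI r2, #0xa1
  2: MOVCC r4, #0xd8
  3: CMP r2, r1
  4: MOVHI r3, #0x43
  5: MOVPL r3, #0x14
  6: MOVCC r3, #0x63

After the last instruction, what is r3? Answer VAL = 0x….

VAL = 0x14

[0] flags=0011 → (cmp)
[1] flags=0011 HI?T → r2=0xa1
[2] flags=0011 CC?F → skip
[3] flags=0011 → (cmp)
[4] flags=0011 HI?T → r3=0x43
[5] flags=0011 PL?T → r3=0x14
[6] flags=0011 CC?F → skip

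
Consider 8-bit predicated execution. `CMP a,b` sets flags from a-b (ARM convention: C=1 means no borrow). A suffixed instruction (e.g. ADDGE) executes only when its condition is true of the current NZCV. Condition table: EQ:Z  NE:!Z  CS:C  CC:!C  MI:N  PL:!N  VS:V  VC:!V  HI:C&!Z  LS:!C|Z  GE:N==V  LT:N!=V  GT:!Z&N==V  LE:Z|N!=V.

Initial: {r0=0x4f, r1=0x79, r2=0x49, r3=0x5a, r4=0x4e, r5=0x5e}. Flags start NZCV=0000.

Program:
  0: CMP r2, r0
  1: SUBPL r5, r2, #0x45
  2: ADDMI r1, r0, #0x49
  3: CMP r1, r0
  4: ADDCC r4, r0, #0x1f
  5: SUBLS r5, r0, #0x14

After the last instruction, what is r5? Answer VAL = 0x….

[0] flags=1000 → (cmp)
[1] flags=1000 PL?F → skip
[2] flags=1000 MI?T → r1=0x98
[3] flags=0011 → (cmp)
[4] flags=0011 CC?F → skip
[5] flags=0011 LS?F → skip

VAL = 0x5e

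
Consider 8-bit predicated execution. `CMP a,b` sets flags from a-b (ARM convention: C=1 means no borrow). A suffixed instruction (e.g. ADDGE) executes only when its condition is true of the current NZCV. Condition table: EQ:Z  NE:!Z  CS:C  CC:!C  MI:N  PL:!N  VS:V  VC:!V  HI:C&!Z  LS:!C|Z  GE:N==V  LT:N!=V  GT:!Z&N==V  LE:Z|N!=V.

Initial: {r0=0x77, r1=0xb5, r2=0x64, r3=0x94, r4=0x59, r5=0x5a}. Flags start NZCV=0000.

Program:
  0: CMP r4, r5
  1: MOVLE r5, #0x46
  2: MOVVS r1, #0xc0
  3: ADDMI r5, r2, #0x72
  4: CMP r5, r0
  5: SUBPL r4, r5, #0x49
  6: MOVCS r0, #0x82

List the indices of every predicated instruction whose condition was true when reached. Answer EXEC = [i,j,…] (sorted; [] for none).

EXEC = [1,3,5,6]

[0] flags=1000 → (cmp)
[1] flags=1000 LE?T → r5=0x46
[2] flags=1000 VS?F → skip
[3] flags=1000 MI?T → r5=0xd6
[4] flags=0011 → (cmp)
[5] flags=0011 PL?T → r4=0x8d
[6] flags=0011 CS?T → r0=0x82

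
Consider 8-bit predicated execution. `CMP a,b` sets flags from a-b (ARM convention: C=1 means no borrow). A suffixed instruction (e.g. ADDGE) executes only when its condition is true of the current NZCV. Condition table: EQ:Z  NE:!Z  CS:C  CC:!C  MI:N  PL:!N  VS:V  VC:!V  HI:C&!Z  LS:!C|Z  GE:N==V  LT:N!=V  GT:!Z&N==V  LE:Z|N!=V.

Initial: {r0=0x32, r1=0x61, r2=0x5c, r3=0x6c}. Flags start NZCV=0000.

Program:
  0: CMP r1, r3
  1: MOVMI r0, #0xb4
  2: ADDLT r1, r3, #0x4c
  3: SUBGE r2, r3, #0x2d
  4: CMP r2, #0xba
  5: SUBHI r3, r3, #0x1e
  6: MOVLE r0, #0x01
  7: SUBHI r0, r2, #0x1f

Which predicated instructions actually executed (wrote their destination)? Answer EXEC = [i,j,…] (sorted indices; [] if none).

EXEC = [1,2]

[0] flags=1000 → (cmp)
[1] flags=1000 MI?T → r0=0xb4
[2] flags=1000 LT?T → r1=0xb8
[3] flags=1000 GE?F → skip
[4] flags=1001 → (cmp)
[5] flags=1001 HI?F → skip
[6] flags=1001 LE?F → skip
[7] flags=1001 HI?F → skip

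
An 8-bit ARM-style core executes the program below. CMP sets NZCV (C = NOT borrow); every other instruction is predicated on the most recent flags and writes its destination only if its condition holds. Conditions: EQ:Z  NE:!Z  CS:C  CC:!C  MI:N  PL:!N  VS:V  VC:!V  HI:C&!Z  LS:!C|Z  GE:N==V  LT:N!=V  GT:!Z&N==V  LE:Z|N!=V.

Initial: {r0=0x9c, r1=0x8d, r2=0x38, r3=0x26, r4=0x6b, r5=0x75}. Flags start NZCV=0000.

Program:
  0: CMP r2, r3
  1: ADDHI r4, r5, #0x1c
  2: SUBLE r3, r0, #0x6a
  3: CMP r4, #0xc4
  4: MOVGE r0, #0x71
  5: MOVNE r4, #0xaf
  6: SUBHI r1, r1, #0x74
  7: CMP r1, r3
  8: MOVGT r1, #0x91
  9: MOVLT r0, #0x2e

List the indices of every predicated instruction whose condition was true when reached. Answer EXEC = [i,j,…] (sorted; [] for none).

EXEC = [1,5,9]

0: ✓ CMP  NZCV=0010
1: ✓ ADDHI  r4←0x91
2: · SUBLE
3: ✓ CMP  NZCV=1000
4: · MOVGE
5: ✓ MOVNE  r4←0xaf
6: · SUBHI
7: ✓ CMP  NZCV=0011
8: · MOVGT
9: ✓ MOVLT  r0←0x2e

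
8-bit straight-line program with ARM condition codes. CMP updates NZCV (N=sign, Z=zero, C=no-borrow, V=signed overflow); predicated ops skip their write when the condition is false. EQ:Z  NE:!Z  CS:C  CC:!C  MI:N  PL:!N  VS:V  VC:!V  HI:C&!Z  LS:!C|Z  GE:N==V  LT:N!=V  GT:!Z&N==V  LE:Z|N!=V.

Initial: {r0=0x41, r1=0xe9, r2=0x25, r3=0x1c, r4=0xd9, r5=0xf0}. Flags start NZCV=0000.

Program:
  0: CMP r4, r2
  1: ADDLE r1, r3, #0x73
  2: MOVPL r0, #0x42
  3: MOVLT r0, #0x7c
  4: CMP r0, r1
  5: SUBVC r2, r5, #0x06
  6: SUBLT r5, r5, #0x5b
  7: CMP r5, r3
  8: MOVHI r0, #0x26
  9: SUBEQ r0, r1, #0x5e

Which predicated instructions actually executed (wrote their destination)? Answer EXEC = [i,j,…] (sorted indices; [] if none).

EXEC = [1,3,8]

[0] flags=1010 → (cmp)
[1] flags=1010 LE?T → r1=0x8f
[2] flags=1010 PL?F → skip
[3] flags=1010 LT?T → r0=0x7c
[4] flags=1001 → (cmp)
[5] flags=1001 VC?F → skip
[6] flags=1001 LT?F → skip
[7] flags=1010 → (cmp)
[8] flags=1010 HI?T → r0=0x26
[9] flags=1010 EQ?F → skip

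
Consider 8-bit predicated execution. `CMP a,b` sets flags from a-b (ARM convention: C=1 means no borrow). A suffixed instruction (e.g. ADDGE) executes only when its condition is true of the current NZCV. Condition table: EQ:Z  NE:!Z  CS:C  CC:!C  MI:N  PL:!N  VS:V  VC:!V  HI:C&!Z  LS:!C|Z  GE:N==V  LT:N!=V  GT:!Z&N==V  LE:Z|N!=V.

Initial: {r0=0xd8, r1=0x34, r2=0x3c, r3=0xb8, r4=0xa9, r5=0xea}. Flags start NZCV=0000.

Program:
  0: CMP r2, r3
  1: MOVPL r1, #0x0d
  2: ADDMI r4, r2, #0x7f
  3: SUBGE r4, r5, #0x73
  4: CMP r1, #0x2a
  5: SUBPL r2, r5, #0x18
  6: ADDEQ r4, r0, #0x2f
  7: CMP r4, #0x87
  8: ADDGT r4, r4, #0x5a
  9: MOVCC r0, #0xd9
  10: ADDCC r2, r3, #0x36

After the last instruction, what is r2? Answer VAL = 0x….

[0] flags=1001 → (cmp)
[1] flags=1001 PL?F → skip
[2] flags=1001 MI?T → r4=0xbb
[3] flags=1001 GE?T → r4=0x77
[4] flags=0010 → (cmp)
[5] flags=0010 PL?T → r2=0xd2
[6] flags=0010 EQ?F → skip
[7] flags=1001 → (cmp)
[8] flags=1001 GT?T → r4=0xd1
[9] flags=1001 CC?T → r0=0xd9
[10] flags=1001 CC?T → r2=0xee

VAL = 0xee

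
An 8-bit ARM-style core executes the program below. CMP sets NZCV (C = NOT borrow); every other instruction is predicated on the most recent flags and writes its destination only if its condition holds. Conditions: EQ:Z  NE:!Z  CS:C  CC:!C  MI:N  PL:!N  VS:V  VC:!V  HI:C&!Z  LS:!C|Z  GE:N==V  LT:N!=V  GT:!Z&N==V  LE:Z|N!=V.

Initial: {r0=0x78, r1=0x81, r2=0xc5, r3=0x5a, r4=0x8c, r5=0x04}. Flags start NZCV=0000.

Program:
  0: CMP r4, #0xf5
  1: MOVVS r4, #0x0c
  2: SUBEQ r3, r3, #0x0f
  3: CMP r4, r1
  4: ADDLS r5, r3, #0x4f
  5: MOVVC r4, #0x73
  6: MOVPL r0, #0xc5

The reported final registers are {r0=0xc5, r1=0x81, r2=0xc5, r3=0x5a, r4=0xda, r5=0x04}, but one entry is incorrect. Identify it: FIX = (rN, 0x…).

[0] flags=1000 → (cmp)
[1] flags=1000 VS?F → skip
[2] flags=1000 EQ?F → skip
[3] flags=0010 → (cmp)
[4] flags=0010 LS?F → skip
[5] flags=0010 VC?T → r4=0x73
[6] flags=0010 PL?T → r0=0xc5

FIX = (r4, 0x73)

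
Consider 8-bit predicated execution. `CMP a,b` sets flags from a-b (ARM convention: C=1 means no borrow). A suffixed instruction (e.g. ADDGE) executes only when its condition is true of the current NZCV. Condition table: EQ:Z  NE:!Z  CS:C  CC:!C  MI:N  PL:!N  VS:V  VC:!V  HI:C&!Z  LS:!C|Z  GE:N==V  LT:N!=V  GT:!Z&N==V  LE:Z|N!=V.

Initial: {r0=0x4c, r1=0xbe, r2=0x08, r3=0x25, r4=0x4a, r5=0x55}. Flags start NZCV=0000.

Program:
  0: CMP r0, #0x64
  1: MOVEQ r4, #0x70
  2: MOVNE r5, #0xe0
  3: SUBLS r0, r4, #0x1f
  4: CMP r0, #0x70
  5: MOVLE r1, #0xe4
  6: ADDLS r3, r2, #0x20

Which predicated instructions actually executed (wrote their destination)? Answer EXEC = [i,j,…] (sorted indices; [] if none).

EXEC = [2,3,5,6]

[0] flags=1000 → (cmp)
[1] flags=1000 EQ?F → skip
[2] flags=1000 NE?T → r5=0xe0
[3] flags=1000 LS?T → r0=0x2b
[4] flags=1000 → (cmp)
[5] flags=1000 LE?T → r1=0xe4
[6] flags=1000 LS?T → r3=0x28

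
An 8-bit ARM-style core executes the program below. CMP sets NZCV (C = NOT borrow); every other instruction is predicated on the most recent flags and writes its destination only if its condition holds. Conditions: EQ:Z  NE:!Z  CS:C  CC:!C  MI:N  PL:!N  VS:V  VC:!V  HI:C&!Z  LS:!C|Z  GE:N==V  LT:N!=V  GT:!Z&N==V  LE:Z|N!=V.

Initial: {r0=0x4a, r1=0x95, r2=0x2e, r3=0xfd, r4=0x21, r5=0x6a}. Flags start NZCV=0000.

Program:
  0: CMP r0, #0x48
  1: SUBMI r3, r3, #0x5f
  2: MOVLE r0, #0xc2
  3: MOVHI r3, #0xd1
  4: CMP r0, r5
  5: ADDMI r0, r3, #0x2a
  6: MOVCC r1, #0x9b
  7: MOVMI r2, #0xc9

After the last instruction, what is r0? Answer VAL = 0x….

VAL = 0xfb

0: ✓ CMP  NZCV=0010
1: · SUBMI
2: · MOVLE
3: ✓ MOVHI  r3←0xd1
4: ✓ CMP  NZCV=1000
5: ✓ ADDMI  r0←0xfb
6: ✓ MOVCC  r1←0x9b
7: ✓ MOVMI  r2←0xc9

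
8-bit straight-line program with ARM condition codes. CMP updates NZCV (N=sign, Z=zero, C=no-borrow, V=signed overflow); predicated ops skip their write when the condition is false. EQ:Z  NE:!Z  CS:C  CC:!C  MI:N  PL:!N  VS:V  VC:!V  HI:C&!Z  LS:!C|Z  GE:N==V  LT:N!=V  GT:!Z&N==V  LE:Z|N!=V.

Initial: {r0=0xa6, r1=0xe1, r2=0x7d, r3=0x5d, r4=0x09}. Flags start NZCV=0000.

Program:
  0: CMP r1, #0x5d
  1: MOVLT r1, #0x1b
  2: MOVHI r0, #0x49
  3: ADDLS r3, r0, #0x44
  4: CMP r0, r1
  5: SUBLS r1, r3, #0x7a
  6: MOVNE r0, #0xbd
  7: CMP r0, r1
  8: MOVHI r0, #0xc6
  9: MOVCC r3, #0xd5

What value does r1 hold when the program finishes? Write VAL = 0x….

VAL = 0x1b

0: ✓ CMP  NZCV=1010
1: ✓ MOVLT  r1←0x1b
2: ✓ MOVHI  r0←0x49
3: · ADDLS
4: ✓ CMP  NZCV=0010
5: · SUBLS
6: ✓ MOVNE  r0←0xbd
7: ✓ CMP  NZCV=1010
8: ✓ MOVHI  r0←0xc6
9: · MOVCC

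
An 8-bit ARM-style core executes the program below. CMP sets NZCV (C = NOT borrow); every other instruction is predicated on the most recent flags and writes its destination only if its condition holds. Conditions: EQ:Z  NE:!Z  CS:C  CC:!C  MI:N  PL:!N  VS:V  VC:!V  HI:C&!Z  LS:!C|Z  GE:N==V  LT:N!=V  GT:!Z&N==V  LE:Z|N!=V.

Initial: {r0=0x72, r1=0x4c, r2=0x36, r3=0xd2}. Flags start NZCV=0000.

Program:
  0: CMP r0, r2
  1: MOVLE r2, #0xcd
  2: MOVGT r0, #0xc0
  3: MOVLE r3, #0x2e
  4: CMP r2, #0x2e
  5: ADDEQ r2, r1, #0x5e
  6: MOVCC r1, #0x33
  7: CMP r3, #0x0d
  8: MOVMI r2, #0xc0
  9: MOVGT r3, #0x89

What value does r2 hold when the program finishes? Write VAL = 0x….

0: ✓ CMP  NZCV=0010
1: · MOVLE
2: ✓ MOVGT  r0←0xc0
3: · MOVLE
4: ✓ CMP  NZCV=0010
5: · ADDEQ
6: · MOVCC
7: ✓ CMP  NZCV=1010
8: ✓ MOVMI  r2←0xc0
9: · MOVGT

VAL = 0xc0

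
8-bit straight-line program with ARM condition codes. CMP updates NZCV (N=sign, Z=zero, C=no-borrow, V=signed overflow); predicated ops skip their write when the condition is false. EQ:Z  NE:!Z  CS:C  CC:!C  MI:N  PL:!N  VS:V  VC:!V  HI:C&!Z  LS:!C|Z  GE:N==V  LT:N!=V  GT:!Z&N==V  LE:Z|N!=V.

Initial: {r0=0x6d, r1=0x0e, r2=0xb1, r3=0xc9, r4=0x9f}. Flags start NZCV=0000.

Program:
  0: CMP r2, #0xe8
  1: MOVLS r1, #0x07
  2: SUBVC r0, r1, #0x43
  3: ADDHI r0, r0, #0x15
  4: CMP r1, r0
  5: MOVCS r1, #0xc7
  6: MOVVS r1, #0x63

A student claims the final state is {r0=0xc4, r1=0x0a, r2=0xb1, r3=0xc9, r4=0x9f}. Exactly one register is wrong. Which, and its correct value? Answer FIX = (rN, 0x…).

0: ✓ CMP  NZCV=1000
1: ✓ MOVLS  r1←0x07
2: ✓ SUBVC  r0←0xc4
3: · ADDHI
4: ✓ CMP  NZCV=0000
5: · MOVCS
6: · MOVVS

FIX = (r1, 0x07)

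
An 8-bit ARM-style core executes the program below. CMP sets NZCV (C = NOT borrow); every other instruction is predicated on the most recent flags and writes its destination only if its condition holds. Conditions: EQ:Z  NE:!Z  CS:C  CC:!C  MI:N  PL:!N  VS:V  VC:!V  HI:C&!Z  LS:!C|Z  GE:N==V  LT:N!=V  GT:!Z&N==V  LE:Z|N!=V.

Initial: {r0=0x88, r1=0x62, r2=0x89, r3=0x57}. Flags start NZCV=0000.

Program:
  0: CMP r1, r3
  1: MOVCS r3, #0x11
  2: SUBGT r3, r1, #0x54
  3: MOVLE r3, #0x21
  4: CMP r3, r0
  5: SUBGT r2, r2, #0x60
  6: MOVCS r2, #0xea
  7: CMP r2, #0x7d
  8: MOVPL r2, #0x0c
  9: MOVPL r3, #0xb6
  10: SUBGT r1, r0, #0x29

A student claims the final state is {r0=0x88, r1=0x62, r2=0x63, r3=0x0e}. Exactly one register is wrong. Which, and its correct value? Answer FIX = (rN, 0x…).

[0] flags=0010 → (cmp)
[1] flags=0010 CS?T → r3=0x11
[2] flags=0010 GT?T → r3=0x0e
[3] flags=0010 LE?F → skip
[4] flags=1001 → (cmp)
[5] flags=1001 GT?T → r2=0x29
[6] flags=1001 CS?F → skip
[7] flags=1000 → (cmp)
[8] flags=1000 PL?F → skip
[9] flags=1000 PL?F → skip
[10] flags=1000 GT?F → skip

FIX = (r2, 0x29)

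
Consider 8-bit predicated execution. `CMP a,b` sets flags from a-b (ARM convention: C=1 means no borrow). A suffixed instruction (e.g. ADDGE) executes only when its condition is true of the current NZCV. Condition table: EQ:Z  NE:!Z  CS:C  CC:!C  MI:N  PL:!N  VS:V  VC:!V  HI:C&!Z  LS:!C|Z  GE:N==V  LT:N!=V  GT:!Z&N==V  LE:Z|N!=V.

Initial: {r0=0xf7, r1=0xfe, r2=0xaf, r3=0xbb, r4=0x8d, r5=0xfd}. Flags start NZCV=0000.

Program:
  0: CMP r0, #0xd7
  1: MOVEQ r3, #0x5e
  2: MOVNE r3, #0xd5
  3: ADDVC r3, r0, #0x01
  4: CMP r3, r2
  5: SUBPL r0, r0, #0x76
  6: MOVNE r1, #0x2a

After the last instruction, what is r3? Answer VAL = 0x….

0: ✓ CMP  NZCV=0010
1: · MOVEQ
2: ✓ MOVNE  r3←0xd5
3: ✓ ADDVC  r3←0xf8
4: ✓ CMP  NZCV=0010
5: ✓ SUBPL  r0←0x81
6: ✓ MOVNE  r1←0x2a

VAL = 0xf8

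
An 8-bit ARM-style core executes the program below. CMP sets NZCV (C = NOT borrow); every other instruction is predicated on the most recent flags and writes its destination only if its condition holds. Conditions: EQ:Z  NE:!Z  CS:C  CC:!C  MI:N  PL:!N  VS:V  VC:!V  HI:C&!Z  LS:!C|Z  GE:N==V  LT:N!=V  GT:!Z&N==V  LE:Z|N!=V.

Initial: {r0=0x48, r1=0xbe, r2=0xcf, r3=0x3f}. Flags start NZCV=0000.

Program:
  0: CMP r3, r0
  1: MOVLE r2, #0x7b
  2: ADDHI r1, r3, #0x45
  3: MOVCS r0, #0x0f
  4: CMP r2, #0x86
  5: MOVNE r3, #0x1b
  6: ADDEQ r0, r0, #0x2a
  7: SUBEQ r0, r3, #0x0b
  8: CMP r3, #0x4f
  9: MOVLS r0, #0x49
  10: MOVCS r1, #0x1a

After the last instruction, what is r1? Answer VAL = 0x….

VAL = 0xbe

0: ✓ CMP  NZCV=1000
1: ✓ MOVLE  r2←0x7b
2: · ADDHI
3: · MOVCS
4: ✓ CMP  NZCV=1001
5: ✓ MOVNE  r3←0x1b
6: · ADDEQ
7: · SUBEQ
8: ✓ CMP  NZCV=1000
9: ✓ MOVLS  r0←0x49
10: · MOVCS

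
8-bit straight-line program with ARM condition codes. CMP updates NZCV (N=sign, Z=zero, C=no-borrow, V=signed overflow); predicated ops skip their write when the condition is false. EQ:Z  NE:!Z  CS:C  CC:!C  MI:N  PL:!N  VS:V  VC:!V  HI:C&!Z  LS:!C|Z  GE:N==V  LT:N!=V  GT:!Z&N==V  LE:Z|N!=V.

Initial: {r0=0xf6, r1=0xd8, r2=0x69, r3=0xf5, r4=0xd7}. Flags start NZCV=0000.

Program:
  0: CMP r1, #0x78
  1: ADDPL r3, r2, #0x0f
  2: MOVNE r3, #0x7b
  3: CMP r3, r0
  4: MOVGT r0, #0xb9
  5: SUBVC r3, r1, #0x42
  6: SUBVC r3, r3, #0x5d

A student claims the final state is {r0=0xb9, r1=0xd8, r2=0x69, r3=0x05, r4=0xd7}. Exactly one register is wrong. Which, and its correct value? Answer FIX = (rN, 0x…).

0: ✓ CMP  NZCV=0011
1: ✓ ADDPL  r3←0x78
2: ✓ MOVNE  r3←0x7b
3: ✓ CMP  NZCV=1001
4: ✓ MOVGT  r0←0xb9
5: · SUBVC
6: · SUBVC

FIX = (r3, 0x7b)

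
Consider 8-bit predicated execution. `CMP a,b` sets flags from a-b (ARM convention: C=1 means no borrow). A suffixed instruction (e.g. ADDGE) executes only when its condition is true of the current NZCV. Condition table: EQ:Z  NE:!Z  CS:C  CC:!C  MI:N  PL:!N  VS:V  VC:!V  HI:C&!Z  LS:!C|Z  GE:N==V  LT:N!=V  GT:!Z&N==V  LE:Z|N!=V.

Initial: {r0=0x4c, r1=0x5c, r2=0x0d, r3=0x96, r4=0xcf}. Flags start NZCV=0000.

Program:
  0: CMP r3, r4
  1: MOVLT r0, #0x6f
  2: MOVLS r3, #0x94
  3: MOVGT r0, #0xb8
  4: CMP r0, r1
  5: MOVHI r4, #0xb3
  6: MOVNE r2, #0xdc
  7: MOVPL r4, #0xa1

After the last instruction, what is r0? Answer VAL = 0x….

VAL = 0x6f

0: ✓ CMP  NZCV=1000
1: ✓ MOVLT  r0←0x6f
2: ✓ MOVLS  r3←0x94
3: · MOVGT
4: ✓ CMP  NZCV=0010
5: ✓ MOVHI  r4←0xb3
6: ✓ MOVNE  r2←0xdc
7: ✓ MOVPL  r4←0xa1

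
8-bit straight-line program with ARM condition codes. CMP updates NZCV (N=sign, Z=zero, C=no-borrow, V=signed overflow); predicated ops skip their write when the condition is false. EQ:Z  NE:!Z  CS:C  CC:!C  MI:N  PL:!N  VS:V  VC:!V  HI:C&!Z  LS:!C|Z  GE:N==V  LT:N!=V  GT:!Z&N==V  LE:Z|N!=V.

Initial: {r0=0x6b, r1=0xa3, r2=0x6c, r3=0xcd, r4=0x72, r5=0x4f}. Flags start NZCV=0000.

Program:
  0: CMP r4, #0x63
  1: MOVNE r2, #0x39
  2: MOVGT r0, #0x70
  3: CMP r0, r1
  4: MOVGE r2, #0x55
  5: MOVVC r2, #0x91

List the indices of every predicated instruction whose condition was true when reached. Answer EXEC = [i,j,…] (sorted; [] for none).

0: ✓ CMP  NZCV=0010
1: ✓ MOVNE  r2←0x39
2: ✓ MOVGT  r0←0x70
3: ✓ CMP  NZCV=1001
4: ✓ MOVGE  r2←0x55
5: · MOVVC

EXEC = [1,2,4]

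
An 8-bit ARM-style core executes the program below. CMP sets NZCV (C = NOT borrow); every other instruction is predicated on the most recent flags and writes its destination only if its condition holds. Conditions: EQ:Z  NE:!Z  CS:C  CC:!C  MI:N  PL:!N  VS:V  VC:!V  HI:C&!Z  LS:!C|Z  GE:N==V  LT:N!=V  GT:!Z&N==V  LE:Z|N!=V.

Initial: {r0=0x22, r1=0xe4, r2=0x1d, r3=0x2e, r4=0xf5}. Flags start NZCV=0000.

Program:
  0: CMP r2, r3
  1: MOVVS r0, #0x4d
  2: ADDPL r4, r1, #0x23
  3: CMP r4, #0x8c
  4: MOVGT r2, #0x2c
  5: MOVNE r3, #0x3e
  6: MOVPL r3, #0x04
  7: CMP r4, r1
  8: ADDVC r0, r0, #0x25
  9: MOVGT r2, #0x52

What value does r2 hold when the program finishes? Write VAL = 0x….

VAL = 0x52

[0] flags=1000 → (cmp)
[1] flags=1000 VS?F → skip
[2] flags=1000 PL?F → skip
[3] flags=0010 → (cmp)
[4] flags=0010 GT?T → r2=0x2c
[5] flags=0010 NE?T → r3=0x3e
[6] flags=0010 PL?T → r3=0x04
[7] flags=0010 → (cmp)
[8] flags=0010 VC?T → r0=0x47
[9] flags=0010 GT?T → r2=0x52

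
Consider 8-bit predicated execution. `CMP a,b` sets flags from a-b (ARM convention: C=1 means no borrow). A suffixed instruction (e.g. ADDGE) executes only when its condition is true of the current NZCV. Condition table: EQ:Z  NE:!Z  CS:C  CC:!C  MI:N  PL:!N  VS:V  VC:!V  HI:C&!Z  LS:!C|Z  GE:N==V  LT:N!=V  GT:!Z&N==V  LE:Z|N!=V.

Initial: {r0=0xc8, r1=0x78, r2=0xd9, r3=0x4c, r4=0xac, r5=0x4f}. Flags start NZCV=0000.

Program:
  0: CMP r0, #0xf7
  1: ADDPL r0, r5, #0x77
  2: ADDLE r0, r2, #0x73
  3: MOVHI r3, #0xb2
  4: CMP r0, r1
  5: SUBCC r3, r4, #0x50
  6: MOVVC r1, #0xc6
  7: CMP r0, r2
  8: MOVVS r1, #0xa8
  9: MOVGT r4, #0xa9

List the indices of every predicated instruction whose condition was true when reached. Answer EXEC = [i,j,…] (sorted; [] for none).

EXEC = [2,5,6,9]

0: ✓ CMP  NZCV=1000
1: · ADDPL
2: ✓ ADDLE  r0←0x4c
3: · MOVHI
4: ✓ CMP  NZCV=1000
5: ✓ SUBCC  r3←0x5c
6: ✓ MOVVC  r1←0xc6
7: ✓ CMP  NZCV=0000
8: · MOVVS
9: ✓ MOVGT  r4←0xa9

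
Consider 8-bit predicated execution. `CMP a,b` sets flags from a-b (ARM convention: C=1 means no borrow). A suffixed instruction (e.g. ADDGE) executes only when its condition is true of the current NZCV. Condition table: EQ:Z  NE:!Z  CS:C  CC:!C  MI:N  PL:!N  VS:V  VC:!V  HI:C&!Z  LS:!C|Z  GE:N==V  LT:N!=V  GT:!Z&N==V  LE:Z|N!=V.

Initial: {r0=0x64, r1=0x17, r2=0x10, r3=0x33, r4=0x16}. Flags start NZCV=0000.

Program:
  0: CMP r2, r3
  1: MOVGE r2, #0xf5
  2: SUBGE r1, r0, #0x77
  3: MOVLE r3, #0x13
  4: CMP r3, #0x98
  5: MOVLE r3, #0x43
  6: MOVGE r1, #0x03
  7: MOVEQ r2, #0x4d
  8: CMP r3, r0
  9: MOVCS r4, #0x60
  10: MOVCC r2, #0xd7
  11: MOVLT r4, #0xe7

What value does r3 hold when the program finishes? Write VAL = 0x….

VAL = 0x13

0: ✓ CMP  NZCV=1000
1: · MOVGE
2: · SUBGE
3: ✓ MOVLE  r3←0x13
4: ✓ CMP  NZCV=0000
5: · MOVLE
6: ✓ MOVGE  r1←0x03
7: · MOVEQ
8: ✓ CMP  NZCV=1000
9: · MOVCS
10: ✓ MOVCC  r2←0xd7
11: ✓ MOVLT  r4←0xe7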